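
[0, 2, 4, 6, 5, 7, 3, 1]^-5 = [0, 1, 2, 6, 4, 5, 3, 7]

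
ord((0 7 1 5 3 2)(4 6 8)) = 6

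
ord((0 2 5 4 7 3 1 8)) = 8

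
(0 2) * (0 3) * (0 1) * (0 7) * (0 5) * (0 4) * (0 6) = (0 2 3 1 7 5 4 6)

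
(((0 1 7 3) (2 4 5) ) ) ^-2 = (0 7) (1 3) (2 4 5) 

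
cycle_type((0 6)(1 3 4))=2.3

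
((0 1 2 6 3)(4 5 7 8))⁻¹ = (0 3 6 2 1)(4 8 7 5)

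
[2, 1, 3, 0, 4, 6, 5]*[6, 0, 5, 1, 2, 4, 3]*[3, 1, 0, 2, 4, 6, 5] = [6, 3, 1, 5, 0, 2, 4]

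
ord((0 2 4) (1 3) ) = 6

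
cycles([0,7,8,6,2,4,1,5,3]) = (1 7 5 4 2 8 3 6)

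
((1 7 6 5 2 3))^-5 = (1 7 6 5 2 3)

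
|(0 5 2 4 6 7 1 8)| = 8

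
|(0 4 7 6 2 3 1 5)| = 8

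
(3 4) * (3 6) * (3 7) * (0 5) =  (0 5)(3 4 6 7)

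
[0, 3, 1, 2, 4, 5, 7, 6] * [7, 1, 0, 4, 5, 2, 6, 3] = [7, 4, 1, 0, 5, 2, 3, 6]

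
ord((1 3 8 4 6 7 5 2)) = 8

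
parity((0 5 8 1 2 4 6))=even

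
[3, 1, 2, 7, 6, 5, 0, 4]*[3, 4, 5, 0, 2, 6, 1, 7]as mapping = [0→0, 1→4, 2→5, 3→7, 4→1, 5→6, 6→3, 7→2]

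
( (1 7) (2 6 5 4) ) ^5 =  (1 7) (2 6 5 4) 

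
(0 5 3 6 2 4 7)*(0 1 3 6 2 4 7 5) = (1 3 2 7)(4 5 6)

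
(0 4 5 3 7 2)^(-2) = (0 7 5)(2 3 4)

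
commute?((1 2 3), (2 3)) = no:(1 2 3)*(2 3) = (1 3), (2 3)*(1 2 3) = (1 2)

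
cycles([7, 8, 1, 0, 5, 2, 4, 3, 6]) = (0 7 3)(1 8 6 4 5 2)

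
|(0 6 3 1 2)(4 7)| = 10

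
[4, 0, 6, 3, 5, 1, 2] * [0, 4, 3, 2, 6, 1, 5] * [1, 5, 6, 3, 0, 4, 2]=[2, 1, 4, 6, 5, 0, 3]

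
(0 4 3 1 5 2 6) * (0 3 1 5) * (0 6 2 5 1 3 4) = (1 6 4 3)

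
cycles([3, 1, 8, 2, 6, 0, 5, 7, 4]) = (0 3 2 8 4 6 5) 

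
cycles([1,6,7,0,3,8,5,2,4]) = (0 1 6 5 8 4 3)(2 7)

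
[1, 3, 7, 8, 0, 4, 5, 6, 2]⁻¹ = [4, 0, 8, 1, 5, 6, 7, 2, 3]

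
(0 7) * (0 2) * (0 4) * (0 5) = (0 7 2 4 5)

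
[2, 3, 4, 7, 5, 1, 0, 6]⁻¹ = [6, 5, 0, 1, 2, 4, 7, 3]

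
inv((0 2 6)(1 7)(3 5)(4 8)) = (0 6 2)(1 7)(3 5)(4 8)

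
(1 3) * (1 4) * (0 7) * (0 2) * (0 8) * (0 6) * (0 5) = (0 7 2 8 6 5)(1 3 4)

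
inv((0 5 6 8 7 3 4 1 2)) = (0 2 1 4 3 7 8 6 5)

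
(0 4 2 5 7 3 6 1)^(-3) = (0 3 2 1 7 4 6 5)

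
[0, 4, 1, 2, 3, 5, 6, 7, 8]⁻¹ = [0, 2, 3, 4, 1, 5, 6, 7, 8]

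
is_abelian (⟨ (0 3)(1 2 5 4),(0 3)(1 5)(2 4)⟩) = yes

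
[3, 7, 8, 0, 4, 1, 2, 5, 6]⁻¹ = [3, 5, 6, 0, 4, 7, 8, 1, 2]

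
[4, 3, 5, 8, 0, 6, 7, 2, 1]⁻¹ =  [4, 8, 7, 1, 0, 2, 5, 6, 3]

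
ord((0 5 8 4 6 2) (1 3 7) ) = 6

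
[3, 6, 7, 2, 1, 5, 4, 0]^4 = [0, 6, 2, 3, 1, 5, 4, 7]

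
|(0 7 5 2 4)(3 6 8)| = 15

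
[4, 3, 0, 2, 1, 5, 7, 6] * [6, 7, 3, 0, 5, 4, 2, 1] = [5, 0, 6, 3, 7, 4, 1, 2]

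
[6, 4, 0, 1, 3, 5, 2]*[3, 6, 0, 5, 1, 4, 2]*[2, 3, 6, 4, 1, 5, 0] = [6, 3, 4, 0, 5, 1, 2]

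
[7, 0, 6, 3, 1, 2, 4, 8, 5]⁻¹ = [1, 4, 5, 3, 6, 8, 2, 0, 7]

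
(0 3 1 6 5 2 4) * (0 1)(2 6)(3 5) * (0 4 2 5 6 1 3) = (0 6)(1 5)(3 4)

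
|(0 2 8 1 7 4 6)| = 7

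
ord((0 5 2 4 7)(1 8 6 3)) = 20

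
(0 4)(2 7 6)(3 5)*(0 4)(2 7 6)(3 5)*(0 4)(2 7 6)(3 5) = (0 4)(3 5)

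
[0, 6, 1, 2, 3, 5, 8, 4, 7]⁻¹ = [0, 2, 3, 4, 7, 5, 1, 8, 6]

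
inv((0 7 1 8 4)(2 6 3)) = (0 4 8 1 7)(2 3 6)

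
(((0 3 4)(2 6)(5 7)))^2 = (0 4 3)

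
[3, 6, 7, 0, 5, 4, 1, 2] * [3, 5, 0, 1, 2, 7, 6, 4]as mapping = [0→1, 1→6, 2→4, 3→3, 4→7, 5→2, 6→5, 7→0]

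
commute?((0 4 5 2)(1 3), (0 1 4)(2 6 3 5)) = no:(0 4 5 2)(1 3)*(0 1 4)(2 6 3 5) = (1 5 6 3 4 2), (0 1 4)(2 6 3 5)*(0 4 5 2)(1 3) = (0 3 2 6 1 5)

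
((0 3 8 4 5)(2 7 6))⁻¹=(0 5 4 8 3)(2 6 7)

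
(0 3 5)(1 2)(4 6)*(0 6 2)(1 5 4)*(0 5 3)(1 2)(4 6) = (1 5 4)(2 3 6)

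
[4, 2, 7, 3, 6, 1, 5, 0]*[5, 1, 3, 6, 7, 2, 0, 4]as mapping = [0→7, 1→3, 2→4, 3→6, 4→0, 5→1, 6→2, 7→5]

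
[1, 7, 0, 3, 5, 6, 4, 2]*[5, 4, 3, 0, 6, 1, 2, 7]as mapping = [0→4, 1→7, 2→5, 3→0, 4→1, 5→2, 6→6, 7→3]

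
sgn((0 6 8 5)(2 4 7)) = -1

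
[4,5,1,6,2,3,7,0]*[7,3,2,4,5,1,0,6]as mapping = [0→5,1→1,2→3,3→0,4→2,5→4,6→6,7→7]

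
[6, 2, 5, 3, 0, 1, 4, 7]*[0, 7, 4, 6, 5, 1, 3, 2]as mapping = [0→3, 1→4, 2→1, 3→6, 4→0, 5→7, 6→5, 7→2]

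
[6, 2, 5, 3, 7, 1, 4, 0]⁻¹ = [7, 5, 1, 3, 6, 2, 0, 4]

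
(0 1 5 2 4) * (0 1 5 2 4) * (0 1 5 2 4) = (0 2 1 4 5)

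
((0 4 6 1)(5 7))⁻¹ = (0 1 6 4)(5 7)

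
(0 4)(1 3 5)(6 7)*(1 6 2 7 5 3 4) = (0 1 4)(2 7)(5 6)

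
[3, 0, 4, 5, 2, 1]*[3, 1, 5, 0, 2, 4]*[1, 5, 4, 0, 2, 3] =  [1, 0, 4, 2, 3, 5]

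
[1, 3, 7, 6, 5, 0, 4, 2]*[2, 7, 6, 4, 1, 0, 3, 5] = [7, 4, 5, 3, 0, 2, 1, 6]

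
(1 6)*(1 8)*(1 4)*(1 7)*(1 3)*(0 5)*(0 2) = (0 5 2) (1 6 8 4 7 3) 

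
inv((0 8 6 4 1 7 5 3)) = (0 3 5 7 1 4 6 8)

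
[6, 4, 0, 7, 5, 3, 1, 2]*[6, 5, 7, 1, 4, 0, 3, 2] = [3, 4, 6, 2, 0, 1, 5, 7]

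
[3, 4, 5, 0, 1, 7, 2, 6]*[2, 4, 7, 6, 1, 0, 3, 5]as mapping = [0→6, 1→1, 2→0, 3→2, 4→4, 5→5, 6→7, 7→3]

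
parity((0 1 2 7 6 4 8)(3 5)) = odd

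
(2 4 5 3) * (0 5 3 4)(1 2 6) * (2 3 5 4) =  (0 4 5 2)(1 3 6)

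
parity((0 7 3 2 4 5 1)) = even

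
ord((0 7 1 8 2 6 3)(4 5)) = 14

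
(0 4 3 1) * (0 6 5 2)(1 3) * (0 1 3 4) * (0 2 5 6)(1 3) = (0 2 3 4 1)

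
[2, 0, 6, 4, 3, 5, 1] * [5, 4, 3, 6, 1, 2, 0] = [3, 5, 0, 1, 6, 2, 4] 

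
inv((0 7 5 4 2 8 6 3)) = (0 3 6 8 2 4 5 7)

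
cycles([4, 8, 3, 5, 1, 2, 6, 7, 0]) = (0 4 1 8)(2 3 5)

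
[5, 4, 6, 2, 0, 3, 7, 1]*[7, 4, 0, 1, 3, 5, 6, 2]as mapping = [0→5, 1→3, 2→6, 3→0, 4→7, 5→1, 6→2, 7→4]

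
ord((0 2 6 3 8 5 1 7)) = 8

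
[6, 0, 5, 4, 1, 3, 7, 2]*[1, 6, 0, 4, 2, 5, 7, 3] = [7, 1, 5, 2, 6, 4, 3, 0]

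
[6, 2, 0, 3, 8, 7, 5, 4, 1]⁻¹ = [2, 8, 1, 3, 7, 6, 0, 5, 4]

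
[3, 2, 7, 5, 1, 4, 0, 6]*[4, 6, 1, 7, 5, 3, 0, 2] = [7, 1, 2, 3, 6, 5, 4, 0]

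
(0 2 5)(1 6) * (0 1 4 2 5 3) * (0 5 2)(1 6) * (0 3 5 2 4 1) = (0 4 3 2 5 6 1)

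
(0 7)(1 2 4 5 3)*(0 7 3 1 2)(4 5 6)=(0 3 2 5 1)(4 6)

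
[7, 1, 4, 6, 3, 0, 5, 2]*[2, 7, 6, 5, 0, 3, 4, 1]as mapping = [0→1, 1→7, 2→0, 3→4, 4→5, 5→2, 6→3, 7→6]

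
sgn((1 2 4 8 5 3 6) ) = 1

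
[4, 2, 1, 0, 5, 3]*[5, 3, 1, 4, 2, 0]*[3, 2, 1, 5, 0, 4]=[1, 2, 5, 4, 3, 0]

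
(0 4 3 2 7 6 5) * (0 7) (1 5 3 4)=(0 1 5 7 6 3 2) 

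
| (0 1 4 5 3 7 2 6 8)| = 9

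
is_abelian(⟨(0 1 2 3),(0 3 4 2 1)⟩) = no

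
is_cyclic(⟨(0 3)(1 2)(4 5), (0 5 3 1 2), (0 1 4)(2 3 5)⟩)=no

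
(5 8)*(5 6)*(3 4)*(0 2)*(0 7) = (0 2 7)(3 4)(5 8 6)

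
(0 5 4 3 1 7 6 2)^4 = (0 1)(2 3)(4 6)(5 7)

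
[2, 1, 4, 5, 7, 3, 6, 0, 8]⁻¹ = [7, 1, 0, 5, 2, 3, 6, 4, 8]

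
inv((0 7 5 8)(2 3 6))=(0 8 5 7)(2 6 3)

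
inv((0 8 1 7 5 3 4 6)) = (0 6 4 3 5 7 1 8)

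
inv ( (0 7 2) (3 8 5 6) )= (0 2 7) (3 6 5 8) 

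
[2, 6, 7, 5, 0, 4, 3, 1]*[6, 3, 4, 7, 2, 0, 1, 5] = [4, 1, 5, 0, 6, 2, 7, 3]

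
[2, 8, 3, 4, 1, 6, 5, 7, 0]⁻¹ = [8, 4, 0, 2, 3, 6, 5, 7, 1]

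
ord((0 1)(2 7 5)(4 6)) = 6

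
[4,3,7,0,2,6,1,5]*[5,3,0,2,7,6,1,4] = [7,2,4,5,0,1,3,6]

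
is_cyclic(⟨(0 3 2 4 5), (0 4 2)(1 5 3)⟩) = no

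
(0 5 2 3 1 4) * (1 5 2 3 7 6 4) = (0 2 7 6 4)(3 5)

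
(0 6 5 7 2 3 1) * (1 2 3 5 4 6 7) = (0 7 3 2 5 1)(4 6)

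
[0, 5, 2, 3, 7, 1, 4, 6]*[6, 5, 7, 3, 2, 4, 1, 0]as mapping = [0→6, 1→4, 2→7, 3→3, 4→0, 5→5, 6→2, 7→1]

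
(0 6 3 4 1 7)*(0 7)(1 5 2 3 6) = (0 1)(2 3 4 5)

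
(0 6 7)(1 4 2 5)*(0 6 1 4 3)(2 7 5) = (0 1 3)(4 7 6 5)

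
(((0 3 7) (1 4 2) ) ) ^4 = (0 3 7) (1 4 2) 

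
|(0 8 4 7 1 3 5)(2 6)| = 14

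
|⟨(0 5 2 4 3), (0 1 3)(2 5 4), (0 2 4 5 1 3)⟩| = 720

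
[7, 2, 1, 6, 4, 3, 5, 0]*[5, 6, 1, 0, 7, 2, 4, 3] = [3, 1, 6, 4, 7, 0, 2, 5]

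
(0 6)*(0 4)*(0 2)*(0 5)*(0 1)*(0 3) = (0 6 4 2 5 1 3)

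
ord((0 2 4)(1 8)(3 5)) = 6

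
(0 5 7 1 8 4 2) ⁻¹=(0 2 4 8 1 7 5) 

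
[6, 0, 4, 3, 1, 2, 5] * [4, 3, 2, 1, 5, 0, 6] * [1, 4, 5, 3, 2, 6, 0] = [0, 2, 6, 4, 3, 5, 1]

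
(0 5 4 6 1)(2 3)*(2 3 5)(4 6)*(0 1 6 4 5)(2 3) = (0 3 2)(4 5)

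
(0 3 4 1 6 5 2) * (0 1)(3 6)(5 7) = (0 6 7 5 2 1 3 4)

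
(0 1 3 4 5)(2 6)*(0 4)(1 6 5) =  (0 6 2 5 4 1 3)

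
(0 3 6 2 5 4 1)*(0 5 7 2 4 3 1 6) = (0 1 5 3)(2 7)(4 6)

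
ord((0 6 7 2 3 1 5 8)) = 8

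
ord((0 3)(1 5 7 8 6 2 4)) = 14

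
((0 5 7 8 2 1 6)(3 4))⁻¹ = (0 6 1 2 8 7 5)(3 4)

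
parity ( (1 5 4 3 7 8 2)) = even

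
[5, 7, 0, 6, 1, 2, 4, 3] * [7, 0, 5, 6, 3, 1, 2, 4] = [1, 4, 7, 2, 0, 5, 3, 6]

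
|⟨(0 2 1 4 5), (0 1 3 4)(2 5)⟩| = 360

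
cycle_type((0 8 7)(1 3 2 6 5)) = 3.5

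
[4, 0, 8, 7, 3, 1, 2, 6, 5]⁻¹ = [1, 5, 6, 4, 0, 8, 7, 3, 2]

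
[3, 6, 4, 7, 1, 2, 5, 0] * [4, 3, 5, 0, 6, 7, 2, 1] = [0, 2, 6, 1, 3, 5, 7, 4]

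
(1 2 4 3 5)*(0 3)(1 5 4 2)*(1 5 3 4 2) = (0 4)(1 5 3 2)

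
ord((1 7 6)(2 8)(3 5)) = 6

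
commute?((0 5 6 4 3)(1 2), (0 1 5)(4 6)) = no:(0 5 6 4 3)(1 2)*(0 1 5)(4 6) = (1 2 5 4 3), (0 1 5)(4 6)*(0 5 6 4 3)(1 2) = (0 2 1 6 3)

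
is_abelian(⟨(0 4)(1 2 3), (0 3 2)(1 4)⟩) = no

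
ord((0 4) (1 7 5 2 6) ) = 10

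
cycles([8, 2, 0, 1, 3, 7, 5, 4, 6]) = (0 8 6 5 7 4 3 1 2)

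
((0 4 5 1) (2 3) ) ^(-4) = () 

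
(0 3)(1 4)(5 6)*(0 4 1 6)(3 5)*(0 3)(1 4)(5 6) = (0 6)(1 4 5 3)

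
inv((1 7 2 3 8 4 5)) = (1 5 4 8 3 2 7)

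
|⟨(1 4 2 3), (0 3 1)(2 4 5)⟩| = 720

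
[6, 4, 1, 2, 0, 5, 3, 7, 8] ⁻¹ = [4, 2, 3, 6, 1, 5, 0, 7, 8] 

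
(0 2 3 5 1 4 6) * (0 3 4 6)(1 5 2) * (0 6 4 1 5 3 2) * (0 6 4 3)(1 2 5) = (0 1 3 6 5)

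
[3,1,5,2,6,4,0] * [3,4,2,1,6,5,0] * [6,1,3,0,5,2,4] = [1,5,2,3,6,4,0]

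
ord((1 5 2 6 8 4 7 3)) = 8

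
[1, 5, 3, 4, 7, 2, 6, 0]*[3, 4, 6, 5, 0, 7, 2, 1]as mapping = [0→4, 1→7, 2→5, 3→0, 4→1, 5→6, 6→2, 7→3]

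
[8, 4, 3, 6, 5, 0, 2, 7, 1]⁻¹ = [5, 8, 6, 2, 1, 4, 3, 7, 0]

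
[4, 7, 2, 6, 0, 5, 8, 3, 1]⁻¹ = [4, 8, 2, 7, 0, 5, 3, 1, 6]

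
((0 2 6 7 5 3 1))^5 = (0 3 7 2 1 5 6)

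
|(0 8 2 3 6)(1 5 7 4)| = 20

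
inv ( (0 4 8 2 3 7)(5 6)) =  (0 7 3 2 8 4)(5 6)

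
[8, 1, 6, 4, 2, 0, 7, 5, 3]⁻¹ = [5, 1, 4, 8, 3, 7, 2, 6, 0]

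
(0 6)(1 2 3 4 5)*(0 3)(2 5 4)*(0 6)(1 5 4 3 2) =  (1 4 3)(2 6)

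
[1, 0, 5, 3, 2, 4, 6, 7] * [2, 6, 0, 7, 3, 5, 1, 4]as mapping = [0→6, 1→2, 2→5, 3→7, 4→0, 5→3, 6→1, 7→4]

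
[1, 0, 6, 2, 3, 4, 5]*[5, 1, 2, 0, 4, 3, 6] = [1, 5, 6, 2, 0, 4, 3]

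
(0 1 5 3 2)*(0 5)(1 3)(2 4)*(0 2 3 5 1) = (0 5)(1 2)(3 4)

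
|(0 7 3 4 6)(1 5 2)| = 15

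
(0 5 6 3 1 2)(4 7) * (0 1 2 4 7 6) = (0 5)(1 4 6 3 2)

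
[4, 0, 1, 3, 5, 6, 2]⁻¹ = [1, 2, 6, 3, 0, 4, 5]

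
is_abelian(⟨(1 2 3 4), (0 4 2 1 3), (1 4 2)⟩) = no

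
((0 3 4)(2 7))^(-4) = (0 4 3)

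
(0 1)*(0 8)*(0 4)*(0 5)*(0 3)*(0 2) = (0 1 8 4 5 3 2)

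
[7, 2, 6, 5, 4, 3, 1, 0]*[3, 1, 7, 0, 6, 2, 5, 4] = [4, 7, 5, 2, 6, 0, 1, 3]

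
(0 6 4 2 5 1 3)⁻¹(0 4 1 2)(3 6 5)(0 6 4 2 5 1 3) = (0 4 1)(2 3 5 6)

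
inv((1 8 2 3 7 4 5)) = (1 5 4 7 3 2 8)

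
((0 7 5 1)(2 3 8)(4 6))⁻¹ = (0 1 5 7)(2 8 3)(4 6)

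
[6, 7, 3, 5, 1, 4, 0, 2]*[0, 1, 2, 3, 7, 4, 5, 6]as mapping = [0→5, 1→6, 2→3, 3→4, 4→1, 5→7, 6→0, 7→2]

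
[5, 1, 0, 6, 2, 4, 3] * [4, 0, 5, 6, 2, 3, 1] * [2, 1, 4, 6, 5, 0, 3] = [6, 2, 5, 1, 0, 4, 3]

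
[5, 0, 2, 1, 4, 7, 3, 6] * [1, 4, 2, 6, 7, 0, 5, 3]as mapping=[0→0, 1→1, 2→2, 3→4, 4→7, 5→3, 6→6, 7→5]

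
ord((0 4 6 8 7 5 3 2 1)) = 9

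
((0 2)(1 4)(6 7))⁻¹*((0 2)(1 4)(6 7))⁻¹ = ()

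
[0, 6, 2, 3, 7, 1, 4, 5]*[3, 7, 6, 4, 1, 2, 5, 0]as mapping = [0→3, 1→5, 2→6, 3→4, 4→0, 5→7, 6→1, 7→2]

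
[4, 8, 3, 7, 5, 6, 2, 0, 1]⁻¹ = [7, 8, 6, 2, 0, 4, 5, 3, 1]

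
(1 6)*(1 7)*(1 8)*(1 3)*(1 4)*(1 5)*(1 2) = (1 6 7 8 3 4 5 2) 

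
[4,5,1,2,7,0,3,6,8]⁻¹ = [5,2,3,6,0,1,7,4,8]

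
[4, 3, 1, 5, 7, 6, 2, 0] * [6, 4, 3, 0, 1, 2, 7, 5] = [1, 0, 4, 2, 5, 7, 3, 6]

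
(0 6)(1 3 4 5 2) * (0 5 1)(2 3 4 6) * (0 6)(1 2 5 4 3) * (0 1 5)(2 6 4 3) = (1 2 4 6 3)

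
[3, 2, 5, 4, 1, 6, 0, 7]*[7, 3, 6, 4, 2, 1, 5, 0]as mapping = [0→4, 1→6, 2→1, 3→2, 4→3, 5→5, 6→7, 7→0]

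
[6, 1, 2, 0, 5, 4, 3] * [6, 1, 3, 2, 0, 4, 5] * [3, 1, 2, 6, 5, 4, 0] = [4, 1, 6, 0, 5, 3, 2] 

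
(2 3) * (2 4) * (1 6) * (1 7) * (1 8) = (1 6 7 8)(2 3 4)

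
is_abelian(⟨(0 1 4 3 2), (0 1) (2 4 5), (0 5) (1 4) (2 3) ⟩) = no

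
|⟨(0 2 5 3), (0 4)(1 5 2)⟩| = 720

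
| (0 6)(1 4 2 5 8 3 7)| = 14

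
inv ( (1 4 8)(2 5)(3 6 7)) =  (1 8 4)(2 5)(3 7 6)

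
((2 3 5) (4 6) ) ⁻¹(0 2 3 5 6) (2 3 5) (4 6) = (0 3 5 2 4) 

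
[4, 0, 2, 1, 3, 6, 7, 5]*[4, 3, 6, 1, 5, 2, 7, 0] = [5, 4, 6, 3, 1, 7, 0, 2]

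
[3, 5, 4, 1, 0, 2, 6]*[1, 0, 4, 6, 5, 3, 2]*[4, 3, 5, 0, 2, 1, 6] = [6, 0, 1, 4, 3, 2, 5]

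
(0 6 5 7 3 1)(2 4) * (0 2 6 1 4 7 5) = (0 1 2 7 3 4 6)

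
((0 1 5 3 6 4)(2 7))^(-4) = (0 5 6)(1 3 4)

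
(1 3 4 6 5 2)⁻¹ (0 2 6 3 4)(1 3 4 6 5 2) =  (0 1 5 4 6)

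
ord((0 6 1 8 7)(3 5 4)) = 15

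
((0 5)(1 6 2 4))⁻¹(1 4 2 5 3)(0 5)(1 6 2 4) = (0 3 6 1 4)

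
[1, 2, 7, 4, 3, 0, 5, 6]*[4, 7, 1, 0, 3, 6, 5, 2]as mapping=[0→7, 1→1, 2→2, 3→3, 4→0, 5→4, 6→6, 7→5]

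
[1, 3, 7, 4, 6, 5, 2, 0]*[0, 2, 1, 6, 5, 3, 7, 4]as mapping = [0→2, 1→6, 2→4, 3→5, 4→7, 5→3, 6→1, 7→0]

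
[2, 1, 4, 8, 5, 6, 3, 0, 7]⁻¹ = [7, 1, 0, 6, 2, 4, 5, 8, 3]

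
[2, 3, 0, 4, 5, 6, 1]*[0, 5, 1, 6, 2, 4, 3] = [1, 6, 0, 2, 4, 3, 5]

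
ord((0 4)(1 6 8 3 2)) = 10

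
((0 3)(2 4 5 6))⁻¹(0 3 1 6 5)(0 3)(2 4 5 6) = (0 1 2 6 3)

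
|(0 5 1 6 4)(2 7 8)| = 15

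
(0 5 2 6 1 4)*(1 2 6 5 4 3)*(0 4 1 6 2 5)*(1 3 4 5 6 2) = (0 3 2)(1 4 5)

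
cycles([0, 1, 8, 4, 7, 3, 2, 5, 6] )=(2 8 6)(3 4 7 5)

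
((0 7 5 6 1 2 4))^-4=(0 6 4 5 2 7 1)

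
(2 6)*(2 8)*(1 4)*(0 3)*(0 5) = (0 3 5)(1 4)(2 6 8)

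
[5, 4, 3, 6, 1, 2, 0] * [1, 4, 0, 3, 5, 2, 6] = [2, 5, 3, 6, 4, 0, 1]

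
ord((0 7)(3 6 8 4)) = 4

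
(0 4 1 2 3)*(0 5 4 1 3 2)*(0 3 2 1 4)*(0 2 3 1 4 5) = (0 5 2 4 3)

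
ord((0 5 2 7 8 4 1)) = 7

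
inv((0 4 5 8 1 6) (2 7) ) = (0 6 1 8 5 4) (2 7) 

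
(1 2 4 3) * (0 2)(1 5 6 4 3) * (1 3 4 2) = (0 1)(2 4 3 5 6)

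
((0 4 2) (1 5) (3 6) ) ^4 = (0 4 2) 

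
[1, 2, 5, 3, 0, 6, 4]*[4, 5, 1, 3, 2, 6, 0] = [5, 1, 6, 3, 4, 0, 2]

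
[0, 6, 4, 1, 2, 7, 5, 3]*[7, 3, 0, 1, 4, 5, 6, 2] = [7, 6, 4, 3, 0, 2, 5, 1]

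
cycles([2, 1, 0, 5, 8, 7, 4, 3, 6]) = (0 2)(3 5 7)(4 8 6)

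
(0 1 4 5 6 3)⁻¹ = (0 3 6 5 4 1)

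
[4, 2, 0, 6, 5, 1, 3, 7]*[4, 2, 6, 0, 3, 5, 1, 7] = [3, 6, 4, 1, 5, 2, 0, 7]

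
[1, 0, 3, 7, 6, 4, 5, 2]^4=[0, 1, 3, 7, 6, 4, 5, 2]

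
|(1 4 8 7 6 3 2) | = 7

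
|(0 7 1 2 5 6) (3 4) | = 6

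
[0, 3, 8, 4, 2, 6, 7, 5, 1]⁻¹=[0, 8, 4, 1, 3, 7, 5, 6, 2]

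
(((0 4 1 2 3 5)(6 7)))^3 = (0 2)(1 5)(3 4)(6 7)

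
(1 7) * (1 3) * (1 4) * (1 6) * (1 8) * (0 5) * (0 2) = (0 5 2)(1 7 3 4 6 8)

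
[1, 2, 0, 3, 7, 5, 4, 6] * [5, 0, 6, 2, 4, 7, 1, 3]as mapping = [0→0, 1→6, 2→5, 3→2, 4→3, 5→7, 6→4, 7→1]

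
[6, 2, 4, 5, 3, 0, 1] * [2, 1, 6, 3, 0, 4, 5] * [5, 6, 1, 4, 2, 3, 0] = [3, 0, 5, 2, 4, 1, 6]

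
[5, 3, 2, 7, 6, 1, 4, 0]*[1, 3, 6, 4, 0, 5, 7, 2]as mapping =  [0→5, 1→4, 2→6, 3→2, 4→7, 5→3, 6→0, 7→1]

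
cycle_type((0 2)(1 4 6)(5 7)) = 2^2.3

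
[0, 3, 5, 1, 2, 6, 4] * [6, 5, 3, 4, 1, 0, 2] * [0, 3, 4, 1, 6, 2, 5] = [5, 6, 0, 2, 1, 4, 3]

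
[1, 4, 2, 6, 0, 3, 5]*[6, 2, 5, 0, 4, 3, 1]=[2, 4, 5, 1, 6, 0, 3]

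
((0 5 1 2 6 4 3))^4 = (0 6 5 4 1 3 2)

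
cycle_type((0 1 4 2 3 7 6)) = 7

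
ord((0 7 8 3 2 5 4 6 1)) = 9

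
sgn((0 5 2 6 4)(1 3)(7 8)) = 1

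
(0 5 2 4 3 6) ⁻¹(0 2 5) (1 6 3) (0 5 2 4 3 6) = (0 6 1) (2 5 4) 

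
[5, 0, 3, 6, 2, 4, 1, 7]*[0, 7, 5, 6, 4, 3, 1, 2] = [3, 0, 6, 1, 5, 4, 7, 2]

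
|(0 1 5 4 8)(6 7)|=10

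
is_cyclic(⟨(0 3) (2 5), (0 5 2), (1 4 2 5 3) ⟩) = no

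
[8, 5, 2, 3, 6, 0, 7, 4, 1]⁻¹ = [5, 8, 2, 3, 7, 1, 4, 6, 0]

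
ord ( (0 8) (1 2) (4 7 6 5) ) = 4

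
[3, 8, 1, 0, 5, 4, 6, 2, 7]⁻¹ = [3, 2, 7, 0, 5, 4, 6, 8, 1]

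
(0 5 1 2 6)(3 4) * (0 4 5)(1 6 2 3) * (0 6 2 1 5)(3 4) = (0 6 3)(1 4 5 2)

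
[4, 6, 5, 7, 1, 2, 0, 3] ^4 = [0, 1, 2, 3, 4, 5, 6, 7] 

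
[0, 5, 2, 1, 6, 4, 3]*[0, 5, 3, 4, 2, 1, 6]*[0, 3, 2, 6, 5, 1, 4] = [0, 3, 6, 1, 4, 2, 5]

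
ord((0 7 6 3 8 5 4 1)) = 8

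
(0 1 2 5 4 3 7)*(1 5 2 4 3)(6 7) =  (0 5 3 6 7)(1 4)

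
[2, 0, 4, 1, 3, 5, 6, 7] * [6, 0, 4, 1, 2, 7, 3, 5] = [4, 6, 2, 0, 1, 7, 3, 5]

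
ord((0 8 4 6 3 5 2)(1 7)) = 14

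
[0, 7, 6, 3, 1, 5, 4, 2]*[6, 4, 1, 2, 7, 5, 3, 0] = [6, 0, 3, 2, 4, 5, 7, 1]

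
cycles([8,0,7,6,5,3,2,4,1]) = (0 8 1)(2 7 4 5 3 6)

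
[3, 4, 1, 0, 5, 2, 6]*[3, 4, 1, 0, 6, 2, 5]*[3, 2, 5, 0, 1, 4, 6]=[3, 6, 1, 0, 5, 2, 4] 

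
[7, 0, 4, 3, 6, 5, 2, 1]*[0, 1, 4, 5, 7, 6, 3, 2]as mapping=[0→2, 1→0, 2→7, 3→5, 4→3, 5→6, 6→4, 7→1]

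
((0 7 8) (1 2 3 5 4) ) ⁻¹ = (0 8 7) (1 4 5 3 2) 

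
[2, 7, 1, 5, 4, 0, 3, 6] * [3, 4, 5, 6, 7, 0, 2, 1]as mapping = [0→5, 1→1, 2→4, 3→0, 4→7, 5→3, 6→6, 7→2]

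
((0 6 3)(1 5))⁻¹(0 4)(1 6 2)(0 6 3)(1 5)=(2 5 3)(4 6)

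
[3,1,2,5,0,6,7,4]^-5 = [3,1,2,5,0,6,7,4]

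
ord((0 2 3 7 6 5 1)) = 7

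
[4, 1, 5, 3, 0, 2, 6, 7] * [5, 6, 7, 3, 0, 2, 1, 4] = [0, 6, 2, 3, 5, 7, 1, 4]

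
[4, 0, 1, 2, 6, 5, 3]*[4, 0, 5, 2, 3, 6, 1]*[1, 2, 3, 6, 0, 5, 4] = [6, 0, 1, 5, 2, 4, 3]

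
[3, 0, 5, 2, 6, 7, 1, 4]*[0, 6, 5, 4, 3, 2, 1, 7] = [4, 0, 2, 5, 1, 7, 6, 3] 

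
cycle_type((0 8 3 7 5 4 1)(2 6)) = 2.7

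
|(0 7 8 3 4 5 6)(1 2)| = 14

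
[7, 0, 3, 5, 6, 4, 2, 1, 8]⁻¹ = [1, 7, 6, 2, 5, 3, 4, 0, 8]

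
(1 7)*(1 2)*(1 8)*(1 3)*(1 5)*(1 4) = (1 7 2 8 3 5 4)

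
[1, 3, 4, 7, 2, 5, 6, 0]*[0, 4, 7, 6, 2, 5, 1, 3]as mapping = [0→4, 1→6, 2→2, 3→3, 4→7, 5→5, 6→1, 7→0]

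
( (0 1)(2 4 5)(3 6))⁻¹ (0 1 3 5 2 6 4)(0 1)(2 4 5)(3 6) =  (0 6 2 4 3 5 1)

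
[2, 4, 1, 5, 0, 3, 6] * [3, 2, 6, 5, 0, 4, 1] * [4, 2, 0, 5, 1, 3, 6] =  [6, 4, 0, 1, 5, 3, 2]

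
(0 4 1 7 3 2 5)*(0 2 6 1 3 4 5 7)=(0 5 2 7 4 3 6 1)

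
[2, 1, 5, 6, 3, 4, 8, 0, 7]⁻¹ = [7, 1, 0, 4, 5, 2, 3, 8, 6]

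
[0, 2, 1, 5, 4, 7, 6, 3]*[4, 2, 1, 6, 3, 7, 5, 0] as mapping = [0→4, 1→1, 2→2, 3→7, 4→3, 5→0, 6→5, 7→6] 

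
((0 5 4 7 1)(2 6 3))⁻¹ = (0 1 7 4 5)(2 3 6)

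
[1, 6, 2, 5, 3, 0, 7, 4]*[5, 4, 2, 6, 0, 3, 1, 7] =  [4, 1, 2, 3, 6, 5, 7, 0]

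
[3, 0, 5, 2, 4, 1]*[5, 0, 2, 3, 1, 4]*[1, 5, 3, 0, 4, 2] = [0, 2, 4, 3, 5, 1]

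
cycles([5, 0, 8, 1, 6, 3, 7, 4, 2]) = (0 5 3 1) (2 8) (4 6 7) 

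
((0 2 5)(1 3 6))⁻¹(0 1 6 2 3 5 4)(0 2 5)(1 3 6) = (0 4 2 3 1 5 6)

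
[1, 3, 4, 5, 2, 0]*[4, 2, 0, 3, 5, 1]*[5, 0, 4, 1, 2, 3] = [4, 1, 3, 0, 5, 2]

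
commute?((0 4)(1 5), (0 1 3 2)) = no:(0 4)(1 5)*(0 1 3 2) = (0 4 1 5 3 2), (0 1 3 2)*(0 4)(1 5) = (0 5 1 3 2 4)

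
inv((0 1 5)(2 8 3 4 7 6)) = (0 5 1)(2 6 7 4 3 8)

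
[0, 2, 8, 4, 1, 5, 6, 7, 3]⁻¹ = [0, 4, 1, 8, 3, 5, 6, 7, 2]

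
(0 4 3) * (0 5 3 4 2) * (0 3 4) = (0 2 3 5 4)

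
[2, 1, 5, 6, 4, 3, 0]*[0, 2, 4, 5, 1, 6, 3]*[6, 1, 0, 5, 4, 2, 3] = [4, 0, 3, 5, 1, 2, 6]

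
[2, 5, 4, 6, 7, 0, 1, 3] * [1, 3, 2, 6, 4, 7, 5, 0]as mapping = [0→2, 1→7, 2→4, 3→5, 4→0, 5→1, 6→3, 7→6]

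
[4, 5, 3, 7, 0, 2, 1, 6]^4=[0, 7, 1, 5, 4, 6, 3, 2]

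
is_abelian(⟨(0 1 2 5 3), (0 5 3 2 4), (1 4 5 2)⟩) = no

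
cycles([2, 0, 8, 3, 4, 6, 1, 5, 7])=(0 2 8 7 5 6 1)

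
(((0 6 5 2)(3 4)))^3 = (0 2 5 6)(3 4)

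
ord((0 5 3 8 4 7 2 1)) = 8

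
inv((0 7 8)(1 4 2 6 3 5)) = (0 8 7)(1 5 3 6 2 4)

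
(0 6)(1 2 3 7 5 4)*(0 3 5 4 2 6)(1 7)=(1 6 3)(2 5)(4 7)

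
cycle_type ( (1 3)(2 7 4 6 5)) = 2.5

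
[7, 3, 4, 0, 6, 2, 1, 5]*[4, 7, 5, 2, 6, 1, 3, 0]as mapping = [0→0, 1→2, 2→6, 3→4, 4→3, 5→5, 6→7, 7→1]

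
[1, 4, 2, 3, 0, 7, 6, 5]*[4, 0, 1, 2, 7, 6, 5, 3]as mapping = [0→0, 1→7, 2→1, 3→2, 4→4, 5→3, 6→5, 7→6]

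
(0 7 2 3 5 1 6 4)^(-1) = (0 4 6 1 5 3 2 7)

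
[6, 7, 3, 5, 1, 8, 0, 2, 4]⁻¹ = [6, 4, 7, 2, 8, 3, 0, 1, 5]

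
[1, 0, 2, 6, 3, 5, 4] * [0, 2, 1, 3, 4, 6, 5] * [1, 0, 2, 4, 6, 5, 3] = [2, 1, 0, 5, 4, 3, 6]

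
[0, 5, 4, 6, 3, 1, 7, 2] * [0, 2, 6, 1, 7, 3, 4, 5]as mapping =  [0→0, 1→3, 2→7, 3→4, 4→1, 5→2, 6→5, 7→6]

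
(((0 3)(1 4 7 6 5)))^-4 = (1 4 7 6 5)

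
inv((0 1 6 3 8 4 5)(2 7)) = (0 5 4 8 3 6 1)(2 7)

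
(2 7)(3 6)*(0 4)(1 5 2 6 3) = (0 4)(1 5 2 7 6)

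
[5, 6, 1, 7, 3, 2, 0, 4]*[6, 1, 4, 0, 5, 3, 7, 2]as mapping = [0→3, 1→7, 2→1, 3→2, 4→0, 5→4, 6→6, 7→5]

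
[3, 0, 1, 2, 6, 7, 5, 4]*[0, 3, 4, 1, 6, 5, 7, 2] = [1, 0, 3, 4, 7, 2, 5, 6]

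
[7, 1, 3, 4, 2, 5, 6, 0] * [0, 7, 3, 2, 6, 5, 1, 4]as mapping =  [0→4, 1→7, 2→2, 3→6, 4→3, 5→5, 6→1, 7→0]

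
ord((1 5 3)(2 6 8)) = 3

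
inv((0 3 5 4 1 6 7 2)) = (0 2 7 6 1 4 5 3)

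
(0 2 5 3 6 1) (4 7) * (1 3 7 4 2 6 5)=(0 6 3 5 7 2 1) 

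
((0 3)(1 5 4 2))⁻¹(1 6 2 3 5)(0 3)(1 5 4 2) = (0 4 5 6 1)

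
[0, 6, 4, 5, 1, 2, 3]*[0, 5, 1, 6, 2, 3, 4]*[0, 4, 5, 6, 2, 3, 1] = [0, 2, 5, 6, 3, 4, 1]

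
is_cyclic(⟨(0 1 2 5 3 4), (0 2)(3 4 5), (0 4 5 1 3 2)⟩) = no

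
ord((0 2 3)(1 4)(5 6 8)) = 6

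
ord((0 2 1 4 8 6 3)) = 7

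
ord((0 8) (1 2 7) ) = 6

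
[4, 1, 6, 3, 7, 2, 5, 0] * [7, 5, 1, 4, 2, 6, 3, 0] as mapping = [0→2, 1→5, 2→3, 3→4, 4→0, 5→1, 6→6, 7→7] 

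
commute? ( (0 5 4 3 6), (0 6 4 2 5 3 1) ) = no: (0 5 4 3 6) * (0 6 4 2 5 3 1) = (0 3 4 1) (2 5), (0 6 4 2 5 3 1) * (0 5 4 3 6) = (1 5 6 3) (2 4) 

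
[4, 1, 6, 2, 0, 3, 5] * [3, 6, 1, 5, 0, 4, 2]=[0, 6, 2, 1, 3, 5, 4]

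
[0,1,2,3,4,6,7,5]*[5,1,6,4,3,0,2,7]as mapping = [0→5,1→1,2→6,3→4,4→3,5→2,6→7,7→0]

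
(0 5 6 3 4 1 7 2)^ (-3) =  (0 1 6 2 4 5 7 3)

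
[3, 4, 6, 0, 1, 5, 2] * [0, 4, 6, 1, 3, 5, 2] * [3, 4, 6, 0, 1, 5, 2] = [4, 0, 6, 3, 1, 5, 2]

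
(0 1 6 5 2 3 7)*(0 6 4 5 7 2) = (0 1 4 5)(2 3)(6 7)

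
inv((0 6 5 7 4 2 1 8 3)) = (0 3 8 1 2 4 7 5 6)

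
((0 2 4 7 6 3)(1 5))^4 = (0 6 4)(2 3 7)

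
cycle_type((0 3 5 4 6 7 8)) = 7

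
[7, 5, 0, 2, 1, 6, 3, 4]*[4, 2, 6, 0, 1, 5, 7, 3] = [3, 5, 4, 6, 2, 7, 0, 1]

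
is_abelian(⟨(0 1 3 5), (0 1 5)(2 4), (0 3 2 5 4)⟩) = no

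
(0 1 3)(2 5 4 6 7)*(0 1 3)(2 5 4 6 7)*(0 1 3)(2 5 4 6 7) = (2 6 5 7 4)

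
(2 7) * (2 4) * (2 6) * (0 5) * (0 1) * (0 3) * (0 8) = (0 5 1 3 8)(2 7 4 6)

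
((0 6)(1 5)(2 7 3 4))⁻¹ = (0 6)(1 5)(2 4 3 7)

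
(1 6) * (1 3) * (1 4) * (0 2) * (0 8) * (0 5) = (0 2 8 5)(1 6 3 4)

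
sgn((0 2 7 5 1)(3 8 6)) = 1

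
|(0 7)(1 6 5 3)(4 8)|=4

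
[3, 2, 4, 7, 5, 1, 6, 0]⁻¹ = [7, 5, 1, 0, 2, 4, 6, 3]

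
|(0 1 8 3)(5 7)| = 4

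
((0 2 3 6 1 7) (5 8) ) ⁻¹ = (0 7 1 6 3 2) (5 8) 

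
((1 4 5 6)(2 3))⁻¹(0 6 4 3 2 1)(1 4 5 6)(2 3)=(0 1 5 2 3 4)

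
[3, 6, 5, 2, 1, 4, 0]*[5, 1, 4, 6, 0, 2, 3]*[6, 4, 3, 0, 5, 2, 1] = [1, 0, 3, 5, 4, 6, 2] 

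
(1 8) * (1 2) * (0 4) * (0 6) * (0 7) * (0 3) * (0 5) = (0 4 6 7 3 5)(1 8 2)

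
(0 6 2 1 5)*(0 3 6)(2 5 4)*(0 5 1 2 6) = (0 5 3)(1 4 6)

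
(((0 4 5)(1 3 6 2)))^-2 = (0 4 5)(1 6)(2 3)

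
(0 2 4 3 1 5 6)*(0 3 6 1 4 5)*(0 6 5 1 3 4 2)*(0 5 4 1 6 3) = (0 5)(1 3 2 6)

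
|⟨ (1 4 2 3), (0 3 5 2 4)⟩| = 720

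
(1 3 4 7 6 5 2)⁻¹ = (1 2 5 6 7 4 3)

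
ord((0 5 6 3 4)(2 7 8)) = 15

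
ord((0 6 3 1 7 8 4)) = 7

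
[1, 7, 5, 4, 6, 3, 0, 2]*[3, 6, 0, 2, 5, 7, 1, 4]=[6, 4, 7, 5, 1, 2, 3, 0]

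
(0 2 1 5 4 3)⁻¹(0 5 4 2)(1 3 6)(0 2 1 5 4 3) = (0 6 5)(1 2 4 3)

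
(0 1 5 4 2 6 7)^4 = (0 2 1 6 5 7 4)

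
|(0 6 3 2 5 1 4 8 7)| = 9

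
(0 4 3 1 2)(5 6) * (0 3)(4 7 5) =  (0 7 5 6 4)(1 2 3)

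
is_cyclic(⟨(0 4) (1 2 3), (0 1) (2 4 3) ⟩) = no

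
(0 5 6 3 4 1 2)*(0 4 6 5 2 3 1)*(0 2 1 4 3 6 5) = (0 1 6 4 2 3 5)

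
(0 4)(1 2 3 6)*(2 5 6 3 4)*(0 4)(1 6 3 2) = (0 1 5 3 2)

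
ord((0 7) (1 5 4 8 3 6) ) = 6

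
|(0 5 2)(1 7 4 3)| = 12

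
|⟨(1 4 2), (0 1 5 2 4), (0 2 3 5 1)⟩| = 360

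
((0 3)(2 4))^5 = (0 3)(2 4)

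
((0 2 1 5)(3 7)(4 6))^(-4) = ()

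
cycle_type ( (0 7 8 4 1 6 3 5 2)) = 9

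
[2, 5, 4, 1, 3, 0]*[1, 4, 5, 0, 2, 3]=[5, 3, 2, 4, 0, 1]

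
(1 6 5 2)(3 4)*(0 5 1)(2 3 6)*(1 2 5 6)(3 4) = (0 6 2)(1 5 4)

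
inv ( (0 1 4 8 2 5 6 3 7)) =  (0 7 3 6 5 2 8 4 1)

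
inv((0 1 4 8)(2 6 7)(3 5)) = (0 8 4 1)(2 7 6)(3 5)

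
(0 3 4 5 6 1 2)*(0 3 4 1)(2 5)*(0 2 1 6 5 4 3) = (0 3 6 2)(1 4)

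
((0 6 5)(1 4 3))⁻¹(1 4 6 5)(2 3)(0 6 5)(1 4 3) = (0 4 3 5)(1 2)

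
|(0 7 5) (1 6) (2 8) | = 6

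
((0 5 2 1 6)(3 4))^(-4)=(0 5 2 1 6)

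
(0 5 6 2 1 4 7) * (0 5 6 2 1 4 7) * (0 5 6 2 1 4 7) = (0 2 7 6 4 5 1)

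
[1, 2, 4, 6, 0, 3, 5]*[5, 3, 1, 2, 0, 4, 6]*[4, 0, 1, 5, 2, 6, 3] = [5, 0, 4, 3, 6, 1, 2]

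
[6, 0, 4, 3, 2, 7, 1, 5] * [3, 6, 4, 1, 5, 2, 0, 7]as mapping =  [0→0, 1→3, 2→5, 3→1, 4→4, 5→7, 6→6, 7→2]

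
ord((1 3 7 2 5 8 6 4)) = 8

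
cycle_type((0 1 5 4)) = 4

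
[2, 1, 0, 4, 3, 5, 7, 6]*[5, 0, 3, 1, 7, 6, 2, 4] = [3, 0, 5, 7, 1, 6, 4, 2]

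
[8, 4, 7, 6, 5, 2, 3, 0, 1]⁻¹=[7, 8, 5, 6, 1, 4, 3, 2, 0]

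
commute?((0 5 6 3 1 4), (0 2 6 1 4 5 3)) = no:(0 5 6 3 1 4)*(0 2 6 1 4 5 3) = (0 3 4 2 6)(1 5), (0 2 6 1 4 5 3)*(0 5 6 3 1 4) = (0 2 3 5 1)(4 6)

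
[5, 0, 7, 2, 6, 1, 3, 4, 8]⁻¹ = [1, 5, 3, 6, 7, 0, 4, 2, 8]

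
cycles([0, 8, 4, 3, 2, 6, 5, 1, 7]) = (1 8 7)(2 4)(5 6)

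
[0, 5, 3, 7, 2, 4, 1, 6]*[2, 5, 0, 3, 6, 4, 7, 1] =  [2, 4, 3, 1, 0, 6, 5, 7]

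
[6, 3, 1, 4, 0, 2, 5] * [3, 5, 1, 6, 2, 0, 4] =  [4, 6, 5, 2, 3, 1, 0]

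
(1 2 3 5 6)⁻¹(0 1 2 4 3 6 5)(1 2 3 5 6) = (0 2 3 4 5 1 6)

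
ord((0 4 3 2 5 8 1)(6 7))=14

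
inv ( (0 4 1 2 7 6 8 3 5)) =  (0 5 3 8 6 7 2 1 4)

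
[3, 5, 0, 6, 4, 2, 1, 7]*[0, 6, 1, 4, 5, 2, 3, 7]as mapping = [0→4, 1→2, 2→0, 3→3, 4→5, 5→1, 6→6, 7→7]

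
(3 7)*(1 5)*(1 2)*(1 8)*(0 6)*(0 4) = (0 6 4)(1 5 2 8)(3 7)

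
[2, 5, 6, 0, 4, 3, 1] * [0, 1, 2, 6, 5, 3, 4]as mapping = [0→2, 1→3, 2→4, 3→0, 4→5, 5→6, 6→1]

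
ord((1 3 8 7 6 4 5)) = 7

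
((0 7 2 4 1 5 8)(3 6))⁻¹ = (0 8 5 1 4 2 7)(3 6)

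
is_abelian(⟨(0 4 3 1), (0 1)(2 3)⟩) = no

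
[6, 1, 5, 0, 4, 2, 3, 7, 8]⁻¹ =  [3, 1, 5, 6, 4, 2, 0, 7, 8]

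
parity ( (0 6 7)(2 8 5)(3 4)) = odd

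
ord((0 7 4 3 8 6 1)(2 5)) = 14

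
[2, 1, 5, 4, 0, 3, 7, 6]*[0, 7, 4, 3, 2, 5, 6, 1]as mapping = [0→4, 1→7, 2→5, 3→2, 4→0, 5→3, 6→1, 7→6]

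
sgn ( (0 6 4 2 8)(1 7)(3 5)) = 1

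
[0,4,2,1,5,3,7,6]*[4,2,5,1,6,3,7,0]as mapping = [0→4,1→6,2→5,3→2,4→3,5→1,6→0,7→7]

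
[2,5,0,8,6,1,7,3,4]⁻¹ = [2,5,0,7,8,1,4,6,3]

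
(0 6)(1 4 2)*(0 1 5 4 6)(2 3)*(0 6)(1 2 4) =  (0 6 2 5 1)(3 4)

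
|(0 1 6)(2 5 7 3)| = 12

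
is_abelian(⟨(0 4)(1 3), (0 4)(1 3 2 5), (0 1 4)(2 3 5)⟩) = no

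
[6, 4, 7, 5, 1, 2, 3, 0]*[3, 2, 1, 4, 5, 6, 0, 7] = [0, 5, 7, 6, 2, 1, 4, 3] 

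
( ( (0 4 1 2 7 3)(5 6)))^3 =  (0 2)(1 3)(4 7)(5 6)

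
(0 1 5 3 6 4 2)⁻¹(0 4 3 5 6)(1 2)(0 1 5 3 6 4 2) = (0 5)(1 2 6 3 4)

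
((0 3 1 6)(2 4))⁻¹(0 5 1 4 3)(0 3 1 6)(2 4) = (1 3 5 6 2)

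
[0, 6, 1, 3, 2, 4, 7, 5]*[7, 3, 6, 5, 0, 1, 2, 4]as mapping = [0→7, 1→2, 2→3, 3→5, 4→6, 5→0, 6→4, 7→1]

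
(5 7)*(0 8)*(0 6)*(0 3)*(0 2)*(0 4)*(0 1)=(0 8 6 3 2 4 1)(5 7)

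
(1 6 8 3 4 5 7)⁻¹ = (1 7 5 4 3 8 6)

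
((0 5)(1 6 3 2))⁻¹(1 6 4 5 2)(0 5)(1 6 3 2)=(0 1 6 3 4)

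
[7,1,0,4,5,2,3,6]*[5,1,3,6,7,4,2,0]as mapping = [0→0,1→1,2→5,3→7,4→4,5→3,6→6,7→2]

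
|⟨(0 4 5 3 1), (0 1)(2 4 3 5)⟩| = 360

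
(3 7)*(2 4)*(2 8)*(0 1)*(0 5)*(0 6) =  (0 1 5 6)(2 4 8)(3 7)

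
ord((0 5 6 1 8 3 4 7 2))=9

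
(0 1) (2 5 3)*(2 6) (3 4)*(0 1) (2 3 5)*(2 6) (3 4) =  (2 6 4 5 3) 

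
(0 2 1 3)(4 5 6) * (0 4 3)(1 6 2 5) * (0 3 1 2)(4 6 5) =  (0 4 2 5)(1 3 6)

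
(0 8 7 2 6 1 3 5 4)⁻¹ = (0 4 5 3 1 6 2 7 8)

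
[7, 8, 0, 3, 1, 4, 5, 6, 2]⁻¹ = [2, 4, 8, 3, 5, 6, 7, 0, 1]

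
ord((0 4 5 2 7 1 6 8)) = 8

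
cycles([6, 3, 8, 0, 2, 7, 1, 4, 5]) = (0 6 1 3)(2 8 5 7 4)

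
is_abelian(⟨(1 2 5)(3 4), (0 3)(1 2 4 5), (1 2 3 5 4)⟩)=no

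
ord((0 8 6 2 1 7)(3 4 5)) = 6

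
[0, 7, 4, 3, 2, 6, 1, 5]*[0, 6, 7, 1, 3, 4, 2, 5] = [0, 5, 3, 1, 7, 2, 6, 4]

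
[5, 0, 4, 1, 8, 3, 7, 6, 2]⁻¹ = [1, 3, 8, 5, 2, 0, 7, 6, 4]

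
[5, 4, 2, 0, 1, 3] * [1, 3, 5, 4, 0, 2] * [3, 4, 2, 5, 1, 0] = [2, 3, 0, 4, 5, 1]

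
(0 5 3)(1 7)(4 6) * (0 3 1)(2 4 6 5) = (0 2 4 5 1 7)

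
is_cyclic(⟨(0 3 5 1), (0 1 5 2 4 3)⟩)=no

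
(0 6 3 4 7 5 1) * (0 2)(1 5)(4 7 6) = (0 4 6 3 7 1 2)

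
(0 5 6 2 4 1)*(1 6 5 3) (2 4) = (0 3 1) (4 6) 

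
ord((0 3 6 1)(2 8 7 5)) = 4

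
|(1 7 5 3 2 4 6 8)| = 8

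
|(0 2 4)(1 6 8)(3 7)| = 6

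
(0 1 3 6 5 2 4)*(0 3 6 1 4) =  (0 4 3 1 6 5 2)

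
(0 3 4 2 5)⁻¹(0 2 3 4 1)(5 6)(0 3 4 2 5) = (0 6)(1 3 5 4 2)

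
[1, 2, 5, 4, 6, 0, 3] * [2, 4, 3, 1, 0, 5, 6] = [4, 3, 5, 0, 6, 2, 1]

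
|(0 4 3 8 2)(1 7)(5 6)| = 10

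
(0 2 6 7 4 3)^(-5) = (0 2 6 7 4 3)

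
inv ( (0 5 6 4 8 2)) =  (0 2 8 4 6 5)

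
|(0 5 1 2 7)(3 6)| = 10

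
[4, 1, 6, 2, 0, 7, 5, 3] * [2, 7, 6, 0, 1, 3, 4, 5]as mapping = [0→1, 1→7, 2→4, 3→6, 4→2, 5→5, 6→3, 7→0]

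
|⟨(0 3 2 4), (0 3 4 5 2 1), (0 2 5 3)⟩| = 720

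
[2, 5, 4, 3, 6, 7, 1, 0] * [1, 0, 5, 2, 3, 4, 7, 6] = [5, 4, 3, 2, 7, 6, 0, 1]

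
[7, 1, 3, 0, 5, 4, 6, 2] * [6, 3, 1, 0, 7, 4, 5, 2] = [2, 3, 0, 6, 4, 7, 5, 1]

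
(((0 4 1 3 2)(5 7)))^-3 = (0 1 2 4 3)(5 7)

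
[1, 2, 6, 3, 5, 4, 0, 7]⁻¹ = [6, 0, 1, 3, 5, 4, 2, 7]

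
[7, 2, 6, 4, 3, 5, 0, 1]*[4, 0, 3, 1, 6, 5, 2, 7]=[7, 3, 2, 6, 1, 5, 4, 0]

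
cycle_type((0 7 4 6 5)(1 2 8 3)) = 4.5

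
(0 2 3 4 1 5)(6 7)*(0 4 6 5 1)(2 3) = (0 3 6 7 5 4)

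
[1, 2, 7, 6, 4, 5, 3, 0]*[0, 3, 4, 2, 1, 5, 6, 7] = [3, 4, 7, 6, 1, 5, 2, 0]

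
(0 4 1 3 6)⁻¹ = (0 6 3 1 4)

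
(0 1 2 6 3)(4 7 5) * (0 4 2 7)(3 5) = (0 1 7 3 4)(2 6 5)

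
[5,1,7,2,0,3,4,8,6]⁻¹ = [4,1,3,5,6,0,8,2,7]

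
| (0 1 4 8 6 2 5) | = 7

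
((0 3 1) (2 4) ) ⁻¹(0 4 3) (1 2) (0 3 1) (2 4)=(0 4) (1 3 2) 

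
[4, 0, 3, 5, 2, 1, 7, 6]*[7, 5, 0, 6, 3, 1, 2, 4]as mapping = [0→3, 1→7, 2→6, 3→1, 4→0, 5→5, 6→4, 7→2]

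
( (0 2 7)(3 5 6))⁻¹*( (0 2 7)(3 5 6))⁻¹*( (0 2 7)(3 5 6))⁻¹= ()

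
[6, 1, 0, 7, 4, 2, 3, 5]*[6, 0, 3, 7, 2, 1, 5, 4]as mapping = [0→5, 1→0, 2→6, 3→4, 4→2, 5→3, 6→7, 7→1]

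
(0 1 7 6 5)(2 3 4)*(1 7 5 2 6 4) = (0 7 4 6 2 3 1 5)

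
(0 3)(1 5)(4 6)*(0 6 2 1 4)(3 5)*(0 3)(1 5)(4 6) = (0 1)(2 5 6 3 4)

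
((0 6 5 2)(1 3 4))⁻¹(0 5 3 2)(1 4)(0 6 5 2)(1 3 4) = (0 6 2 4)(1 3)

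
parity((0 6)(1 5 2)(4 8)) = even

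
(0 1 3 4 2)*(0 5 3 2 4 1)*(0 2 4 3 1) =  (0 2 5 1 4 3)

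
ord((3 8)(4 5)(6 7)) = 2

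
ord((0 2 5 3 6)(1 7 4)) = 15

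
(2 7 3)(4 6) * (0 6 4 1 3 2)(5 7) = (0 6 1 3)(2 5 7)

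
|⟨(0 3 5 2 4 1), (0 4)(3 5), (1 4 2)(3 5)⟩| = 720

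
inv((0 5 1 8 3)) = (0 3 8 1 5)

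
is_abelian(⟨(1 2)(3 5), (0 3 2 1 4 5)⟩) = no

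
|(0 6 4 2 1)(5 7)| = 10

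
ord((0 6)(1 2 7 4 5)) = 10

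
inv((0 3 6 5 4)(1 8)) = (0 4 5 6 3)(1 8)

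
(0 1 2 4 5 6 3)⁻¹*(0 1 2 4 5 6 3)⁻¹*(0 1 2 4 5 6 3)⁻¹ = (0 5 1 6 2 3 4)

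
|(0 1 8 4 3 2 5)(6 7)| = 14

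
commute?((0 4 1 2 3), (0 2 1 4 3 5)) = no:(0 4 1 2 3) * (0 2 1 4 3 5) = (0 3 2 5), (0 2 1 4 3 5) * (0 4 1 2 3) = (0 3 5 4)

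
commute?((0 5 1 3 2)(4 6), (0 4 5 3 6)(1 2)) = no:(0 5 1 3 2)(4 6) * (0 4 5 3 6)(1 2) = (0 3 1 6 5 2 4), (0 4 5 3 6)(1 2) * (0 5 1 3 2)(4 6) = (0 6 5 2 3 4 1)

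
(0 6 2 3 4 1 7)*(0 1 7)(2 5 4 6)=(0 2 3 6 5 4 7 1)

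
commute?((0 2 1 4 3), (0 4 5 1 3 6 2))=no:(0 2 1 4 3)*(0 4 5 1 3 6 2)=(1 5)(2 3 4 6), (0 4 5 1 3 6 2)*(0 2 1 4 3)=(0 3 6 1)(4 5)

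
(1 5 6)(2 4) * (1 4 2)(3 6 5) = (1 3 6 4)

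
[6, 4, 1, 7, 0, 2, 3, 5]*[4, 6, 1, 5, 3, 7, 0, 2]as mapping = [0→0, 1→3, 2→6, 3→2, 4→4, 5→1, 6→5, 7→7]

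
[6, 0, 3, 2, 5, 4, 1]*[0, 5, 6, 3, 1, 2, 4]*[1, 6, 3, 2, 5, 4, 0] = [5, 1, 2, 0, 3, 6, 4]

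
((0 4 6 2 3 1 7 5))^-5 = (0 2 7 4 3 5 6 1)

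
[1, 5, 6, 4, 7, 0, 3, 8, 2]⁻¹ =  [5, 0, 8, 6, 3, 1, 2, 4, 7]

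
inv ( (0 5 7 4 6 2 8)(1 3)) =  (0 8 2 6 4 7 5)(1 3)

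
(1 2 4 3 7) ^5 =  () 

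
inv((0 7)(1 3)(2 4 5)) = (0 7)(1 3)(2 5 4)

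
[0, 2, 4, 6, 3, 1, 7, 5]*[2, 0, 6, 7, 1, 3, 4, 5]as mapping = [0→2, 1→6, 2→1, 3→4, 4→7, 5→0, 6→5, 7→3]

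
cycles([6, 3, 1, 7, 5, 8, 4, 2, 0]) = (0 6 4 5 8)(1 3 7 2)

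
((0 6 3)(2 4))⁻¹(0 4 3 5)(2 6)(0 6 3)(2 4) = (0 5 6 2)(3 4)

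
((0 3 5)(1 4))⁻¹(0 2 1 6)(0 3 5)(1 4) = (2 4 6 3)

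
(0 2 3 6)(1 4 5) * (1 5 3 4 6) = (0 2 4 3 1 6)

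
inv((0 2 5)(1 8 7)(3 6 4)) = (0 5 2)(1 7 8)(3 4 6)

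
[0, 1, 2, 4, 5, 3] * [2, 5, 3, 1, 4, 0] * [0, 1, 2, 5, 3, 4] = [2, 4, 5, 3, 0, 1]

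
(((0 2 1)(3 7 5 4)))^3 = (3 4 5 7)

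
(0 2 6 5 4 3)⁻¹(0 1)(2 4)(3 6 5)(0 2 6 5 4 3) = (0 5 4)(1 2)(3 6)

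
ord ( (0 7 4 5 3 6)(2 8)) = 6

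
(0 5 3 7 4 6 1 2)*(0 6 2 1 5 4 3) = (0 4 2 6 5)(3 7)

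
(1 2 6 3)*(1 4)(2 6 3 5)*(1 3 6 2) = (1 2 6 5)(3 4)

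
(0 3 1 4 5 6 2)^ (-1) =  (0 2 6 5 4 1 3)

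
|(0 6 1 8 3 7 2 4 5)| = 9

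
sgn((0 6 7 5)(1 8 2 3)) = 1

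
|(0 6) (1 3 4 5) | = 4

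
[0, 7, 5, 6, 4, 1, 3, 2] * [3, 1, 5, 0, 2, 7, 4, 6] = [3, 6, 7, 4, 2, 1, 0, 5]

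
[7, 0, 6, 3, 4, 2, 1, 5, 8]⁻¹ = [1, 6, 5, 3, 4, 7, 2, 0, 8]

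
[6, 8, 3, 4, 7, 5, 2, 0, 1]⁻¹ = [7, 8, 6, 2, 3, 5, 0, 4, 1]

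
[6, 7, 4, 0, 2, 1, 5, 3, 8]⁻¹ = [3, 5, 4, 7, 2, 6, 0, 1, 8]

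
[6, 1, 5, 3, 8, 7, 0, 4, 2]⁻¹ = [6, 1, 8, 3, 7, 2, 0, 5, 4]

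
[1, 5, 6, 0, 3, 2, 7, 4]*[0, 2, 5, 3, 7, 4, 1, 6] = [2, 4, 1, 0, 3, 5, 6, 7]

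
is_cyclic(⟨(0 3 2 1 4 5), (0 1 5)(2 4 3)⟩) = no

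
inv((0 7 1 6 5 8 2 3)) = (0 3 2 8 5 6 1 7)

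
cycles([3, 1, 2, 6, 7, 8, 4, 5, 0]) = (0 3 6 4 7 5 8)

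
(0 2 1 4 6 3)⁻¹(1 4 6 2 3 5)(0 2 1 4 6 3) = (0 5 4 6 3 1)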